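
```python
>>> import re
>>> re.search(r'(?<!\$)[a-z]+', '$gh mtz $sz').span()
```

(2, 3)

`(?!…)`/`(?<!…)` only lets a position through if the neighbouring text does NOT match; no characters are consumed.
`search` walks the string left to right and returns the first match it finds.
The match spans [2:3] → 'h'.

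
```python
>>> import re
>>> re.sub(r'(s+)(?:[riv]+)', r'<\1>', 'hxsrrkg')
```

'hx<s>kg'

This matches one or more of a literal 's' (captured); then one or more of one of [riv] (non-capturing group).
`\1` in the replacement pulls in group 1's text for each match.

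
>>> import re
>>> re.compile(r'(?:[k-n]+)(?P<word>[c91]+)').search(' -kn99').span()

(2, 6)

Pattern: one or more of a character in [k-n] (non-capturing group); then one or more of one of [c91] (captured as 'word').
`re.search` scans for the first position where the pattern succeeds.
The match spans [2:6] → 'kn99'.
Captured: group 1 = '99'.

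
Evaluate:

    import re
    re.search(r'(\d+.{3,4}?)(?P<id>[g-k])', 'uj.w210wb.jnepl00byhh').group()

The pattern matches one or more of a digit, then 3 to 4 of any character (lazy) (captured); then a character in [g-k] (captured as 'id').
`search` walks the string left to right and returns the first match it finds.
The match spans [4:11] → '210wb.j'.
Captured: group 1 = '210wb.', group 2 = 'j'.

'210wb.j'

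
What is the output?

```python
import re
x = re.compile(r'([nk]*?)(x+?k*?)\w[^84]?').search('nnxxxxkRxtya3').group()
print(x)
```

nnxxx

The match spans [0:5] → 'nnxxx'.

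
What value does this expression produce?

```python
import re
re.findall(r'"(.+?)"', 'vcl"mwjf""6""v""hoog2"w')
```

With a single group, `findall` returns only what that group captured — 4 items.

['mwjf', '6', 'v', 'hoog2']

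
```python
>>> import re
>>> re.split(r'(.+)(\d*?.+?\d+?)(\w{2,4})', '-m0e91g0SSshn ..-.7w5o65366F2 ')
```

['', '-m0e91g0SSshn ..-.7w5o653', '66', 'F2', ' ']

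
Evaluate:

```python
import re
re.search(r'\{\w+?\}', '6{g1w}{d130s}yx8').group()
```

'{g1w}'

`re.search` scans for the first position where the pattern succeeds.
The match spans [1:6] → '{g1w}'.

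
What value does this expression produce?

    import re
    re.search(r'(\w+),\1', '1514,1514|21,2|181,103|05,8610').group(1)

'1514'

After group 1 captures some text, `\1` only succeeds where that same text appears again.
Unlike `match`, `search` isn't anchored — it looks for the pattern anywhere in the string.
The match spans [0:9] → '1514,1514'.
Captured: group 1 = '1514'.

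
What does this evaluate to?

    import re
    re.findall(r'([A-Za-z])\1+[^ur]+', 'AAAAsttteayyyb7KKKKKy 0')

The backreference `\1` re-matches whatever the first group consumed, character for character.
Walking the string: at [0:23] match 'AAAAsttteayyyb7KKKKKy 0', group 1 = 'A'.
One capturing group, so `findall` returns just the captured substring from the one match — 1 in all.

['A']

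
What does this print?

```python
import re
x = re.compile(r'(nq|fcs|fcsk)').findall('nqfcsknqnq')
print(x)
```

Branches in `(...|...)` are attempted left-to-right; the first branch that allows the whole pattern to succeed is taken.
Walking the string: at [0:2] match 'nq', group 1 = 'nq'; at [2:5] match 'fcs', group 1 = 'fcs'; at [6:8] match 'nq', group 1 = 'nq'; at [8:10] match 'nq', group 1 = 'nq'.
With a single group, `findall` returns only what that group captured — 4 items.

['nq', 'fcs', 'nq', 'nq']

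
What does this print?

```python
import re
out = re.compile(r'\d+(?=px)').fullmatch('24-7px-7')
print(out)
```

None

Because the assertion is zero-width, the text it checks is not consumed and won't appear in the result.
For `fullmatch`, every character of the input must be accounted for by the pattern.
Here there's no way to consume every character, so the call returns None.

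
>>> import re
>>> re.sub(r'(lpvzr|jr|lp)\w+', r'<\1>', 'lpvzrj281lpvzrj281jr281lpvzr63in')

'<lpvzr>'

The regex engine tests alternatives in the order written; an earlier branch that matches wins even if a later one would match more.
Each match is replaced using the text its own group 1 captured.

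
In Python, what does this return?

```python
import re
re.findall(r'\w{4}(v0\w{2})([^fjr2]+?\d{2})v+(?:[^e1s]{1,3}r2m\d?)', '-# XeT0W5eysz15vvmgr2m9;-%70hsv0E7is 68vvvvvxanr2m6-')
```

`findall` packs the 2 group values into a tuple for every match.

[('v0E7', 'is 68')]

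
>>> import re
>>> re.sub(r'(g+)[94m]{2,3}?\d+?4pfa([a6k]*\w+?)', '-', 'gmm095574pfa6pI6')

'-I6'

A non-greedy quantifier consumes as few characters as it can — just enough that the remainder of the pattern still matches from where it stops; whatever follows it matches normally.
Each match is replaced by '-'.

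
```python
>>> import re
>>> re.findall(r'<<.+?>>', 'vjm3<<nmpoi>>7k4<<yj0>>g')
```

['<<nmpoi>>', '<<yj0>>']

Matches: at [4:13] → '<<nmpoi>>'; at [16:23] → '<<yj0>>'.
`findall` yields the raw match text (2 of them) because the pattern has no groups.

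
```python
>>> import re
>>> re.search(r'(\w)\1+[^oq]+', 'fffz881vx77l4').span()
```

(0, 13)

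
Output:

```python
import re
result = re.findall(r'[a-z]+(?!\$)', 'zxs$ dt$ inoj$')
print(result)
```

['zx', 'd', 'ino']

The negative lookahead/lookbehind blocks any match where the forbidden context is present.
Matches: at [0:2] → 'zx'; at [5:6] → 'd'; at [9:12] → 'ino'.
With no groups in the pattern, `findall` gives back each whole match — 3 here.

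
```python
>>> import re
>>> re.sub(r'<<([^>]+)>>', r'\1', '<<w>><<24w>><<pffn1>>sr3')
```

'w24wpffn1sr3'

Matches: at [0:5] → '<<w>>'; at [5:12] → '<<24w>>'; at [12:21] → '<<pffn1>>'.
`\1` in the replacement pulls in group 1's text for each match.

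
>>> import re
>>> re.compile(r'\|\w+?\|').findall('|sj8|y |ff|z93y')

Matches: at [0:5] → '|sj8|'; at [7:11] → '|ff|'.
`findall` yields the raw match text (2 of them) because the pattern has no groups.

['|sj8|', '|ff|']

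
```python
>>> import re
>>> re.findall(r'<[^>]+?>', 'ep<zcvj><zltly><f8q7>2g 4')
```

Scanning left to right: at [2:8] → '<zcvj>'; at [8:15] → '<zltly>'; at [15:21] → '<f8q7>'.
No capturing groups, so `findall` returns the 3 full match strings.

['<zcvj>', '<zltly>', '<f8q7>']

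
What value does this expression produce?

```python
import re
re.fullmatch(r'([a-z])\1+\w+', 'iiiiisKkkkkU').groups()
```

The match spans [0:12] → 'iiiiisKkkkkU'.
Captured: group 1 = 'i'.

('i',)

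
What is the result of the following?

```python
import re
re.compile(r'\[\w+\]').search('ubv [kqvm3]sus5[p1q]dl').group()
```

'[kqvm3]'

The match spans [4:11] → '[kqvm3]'.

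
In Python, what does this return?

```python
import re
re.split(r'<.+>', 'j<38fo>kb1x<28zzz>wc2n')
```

['j', 'wc2n']

Matches to split on: at [1:18] → '<38fo>kb1x<28zzz>'.
The string is cut at each match, leaving 2 pieces.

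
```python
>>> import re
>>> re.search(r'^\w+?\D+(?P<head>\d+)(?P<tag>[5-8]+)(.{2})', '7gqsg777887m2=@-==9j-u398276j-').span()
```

(0, 13)

This matches anchored at the start of the string; then one or more of a word character (lazy); then one or more of a non-digit; then one or more of a digit (captured as 'head'); then one or more of a character in [5-8] (captured as 'tag'); then exactly 2 of any character (captured).
`re.search` scans for the first position where the pattern succeeds.
The match spans [0:13] → '7gqsg777887m2'.
Captured: group 1 = '77788', group 2 = '7', group 3 = 'm2'.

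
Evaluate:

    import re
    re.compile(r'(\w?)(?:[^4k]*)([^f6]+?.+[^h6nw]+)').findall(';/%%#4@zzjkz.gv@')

[('', '4@zzjkz.gv@')]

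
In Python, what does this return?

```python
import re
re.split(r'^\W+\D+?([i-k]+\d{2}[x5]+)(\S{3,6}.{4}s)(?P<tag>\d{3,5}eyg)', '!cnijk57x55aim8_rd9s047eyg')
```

['', 'ijk57x55', 'aim8_rd9s', '047eyg', '']

This matches anchored at the start of the string; then one or more of a non-word character, then one or more of a non-digit (lazy); then one or more of a character in [i-k], then exactly 2 of a digit, then one or more of one of [x5] (captured); then 3 to 6 of a non-whitespace character, then exactly 4 of any character, then the literal 's' (captured); then 3 to 5 of a digit, then the literal 'eyg' (captured as 'tag').
Because the quantifier is non-greedy, it stops expanding at the earliest point where the rest of the pattern can succeed.
Matches to split on: at [0:26] → '!cnijk57x55aim8_rd9s047eyg'.
`re.split` interleaves the captured-group text with the surrounding fragments.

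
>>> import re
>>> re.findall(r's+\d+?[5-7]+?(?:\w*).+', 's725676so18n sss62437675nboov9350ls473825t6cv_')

['s725676so18n sss62437675nboov9350ls473825t6cv_']

This matches one or more of a literal 's', then one or more of a digit (lazy); then one or more of a character in [5-7] (lazy); then zero or more of a word character (non-capturing group); then one or more of any character.
No capturing groups, so `findall` returns the 1 full match string.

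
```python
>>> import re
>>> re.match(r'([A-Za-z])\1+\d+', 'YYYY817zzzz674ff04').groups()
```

The match spans [0:7] → 'YYYY817'.
Captured: group 1 = 'Y'.

('Y',)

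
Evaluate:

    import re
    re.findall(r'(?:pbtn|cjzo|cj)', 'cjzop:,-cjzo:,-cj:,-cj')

['cjzo', 'cjzo', 'cj', 'cj']

Alternation tries branches left to right and keeps the first one that lets the overall match succeed at that position.
`findall` yields the raw match text (4 of them) because the pattern has no groups.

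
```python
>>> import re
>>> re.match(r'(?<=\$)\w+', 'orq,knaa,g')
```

None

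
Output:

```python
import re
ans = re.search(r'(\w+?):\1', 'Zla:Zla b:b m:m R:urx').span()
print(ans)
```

(0, 7)

`\1` is not a pattern — it's the concrete string captured by group 1, re-applied verbatim.
The match spans [0:7] → 'Zla:Zla'.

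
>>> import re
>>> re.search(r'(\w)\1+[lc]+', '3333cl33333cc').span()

(0, 6)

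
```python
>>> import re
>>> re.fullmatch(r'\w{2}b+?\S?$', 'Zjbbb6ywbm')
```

For `fullmatch`, every character of the input must be accounted for by the pattern.
Here the string isn't matched end-to-end, so the call returns None.

None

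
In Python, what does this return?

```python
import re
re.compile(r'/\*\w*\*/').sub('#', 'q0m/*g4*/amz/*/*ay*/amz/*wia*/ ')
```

'q0m#amz/*#amz# '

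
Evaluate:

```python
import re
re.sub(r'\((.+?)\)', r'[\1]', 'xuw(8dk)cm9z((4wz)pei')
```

'xuw[8dk]cm9z[(4wz]pei'

With the lazy modifier that quantifier settles for the fewest repetitions that let the rest of the pattern succeed (the atoms after it are unaffected and can still be greedy).
Each match is replaced using the text its own group 1 captured.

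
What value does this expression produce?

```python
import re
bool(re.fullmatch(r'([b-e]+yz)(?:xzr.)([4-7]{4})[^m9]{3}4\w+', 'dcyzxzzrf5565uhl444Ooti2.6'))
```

Pattern: one or more of a character in [b-e], then the literal 'yz' (captured); then the literal 'xzr', then any character (non-capturing group); then exactly 4 of a character in [4-7] (captured); then exactly 3 of any character except [m9], then the literal '4', then one or more of a word character.
`re.fullmatch` requires the pattern to consume the entire string.
Here there's no way to consume every character, so the call returns None, and `bool(None)` is False.

False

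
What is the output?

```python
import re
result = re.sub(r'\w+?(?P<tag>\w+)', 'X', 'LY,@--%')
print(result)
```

X,@--%

The pattern matches one or more of a word character (lazy); then one or more of a word character (captured as 'tag').
Every occurrence is swapped for 'X'.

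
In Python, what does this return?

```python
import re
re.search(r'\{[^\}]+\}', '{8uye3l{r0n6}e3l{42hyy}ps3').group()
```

'{8uye3l{r0n6}'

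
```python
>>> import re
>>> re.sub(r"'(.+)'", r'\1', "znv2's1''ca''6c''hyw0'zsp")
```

Matches: at [4:22] → "'s1''ca''6c''hyw0'".
Each match is replaced using the text its own group 1 captured.

"znv2s1''ca''6c''hyw0zsp"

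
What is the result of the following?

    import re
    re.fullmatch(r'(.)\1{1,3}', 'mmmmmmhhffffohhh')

None

After group 1 captures some text, `\1` only succeeds where that same text appears again.
`re.fullmatch` is like wrapping the pattern in `^…$` (in single-line mode).
Here there's no way to consume every character, so the call returns None.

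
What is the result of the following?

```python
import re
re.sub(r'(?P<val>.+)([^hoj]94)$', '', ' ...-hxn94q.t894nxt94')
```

''

`sub` substitutes '' at each match site.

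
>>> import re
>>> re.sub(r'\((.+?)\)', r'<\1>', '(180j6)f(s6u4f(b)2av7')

'<180j6>f<s6u4f(b>2av7'

The replacement refers to a captured group, so each match is rewritten using its own captured text.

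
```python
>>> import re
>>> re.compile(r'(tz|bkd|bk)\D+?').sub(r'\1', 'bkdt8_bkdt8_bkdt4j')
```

'bkd8_bkd8_bkd4j'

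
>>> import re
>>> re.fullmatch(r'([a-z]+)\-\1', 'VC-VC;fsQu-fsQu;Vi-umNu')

None

`re.fullmatch` is like wrapping the pattern in `^…$` (in single-line mode).
Here there's no way to consume every character, so the call returns None.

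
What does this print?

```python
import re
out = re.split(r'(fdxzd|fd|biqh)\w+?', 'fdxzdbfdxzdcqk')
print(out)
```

['', 'fdxzd', '', 'fdxzd', 'qk']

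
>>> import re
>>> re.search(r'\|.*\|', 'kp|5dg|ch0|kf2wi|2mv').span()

(2, 17)

The match spans [2:17] → '|5dg|ch0|kf2wi|'.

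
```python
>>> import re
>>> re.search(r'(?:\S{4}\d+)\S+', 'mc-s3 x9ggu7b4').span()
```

Pattern: exactly 4 of a non-whitespace character, then one or more of a digit (non-capturing group); then one or more of a non-whitespace character.
`re.search` scans for the first position where the pattern succeeds.
The match spans [7:14] → '9ggu7b4'.

(7, 14)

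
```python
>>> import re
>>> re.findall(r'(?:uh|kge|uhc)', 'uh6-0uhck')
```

Alternation tries branches left to right and keeps the first one that lets the overall match succeed at that position.
No capturing groups, so `findall` returns the 2 full match strings.

['uh', 'uh']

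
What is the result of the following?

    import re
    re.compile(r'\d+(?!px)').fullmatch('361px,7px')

Because the assertion is negative and zero-width, positions next to the forbidden text are skipped.
`fullmatch` succeeds only if the pattern covers the string from start to end.
Here the pattern can't cover the whole string, so the call returns None.

None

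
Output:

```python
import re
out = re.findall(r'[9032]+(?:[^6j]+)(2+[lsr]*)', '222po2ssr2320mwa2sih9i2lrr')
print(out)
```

['2lrr']

This matches one or more of one of [9032]; then one or more of any character except [6j] (non-capturing group); then one or more of a literal '2', then zero or more of one of [lsr] (captured).
Matches: at [0:26] match '222po2ssr2320mwa2sih9i2lrr', group 1 = '2lrr'.
With a single group, `findall` returns only what that group captured — 1 item.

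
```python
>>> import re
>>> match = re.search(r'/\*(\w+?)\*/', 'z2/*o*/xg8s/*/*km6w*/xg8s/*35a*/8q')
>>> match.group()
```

The match spans [2:7] → '/*o*/'.

'/*o*/'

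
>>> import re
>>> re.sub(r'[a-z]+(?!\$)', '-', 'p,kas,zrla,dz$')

Because the assertion is negative and zero-width, positions next to the forbidden text are skipped.
Matches: at [0:1] → 'p'; at [2:5] → 'kas'; at [6:10] → 'zrla'; at [11:12] → 'd'.
`sub` substitutes '-' at each match site.

'-,-,-,-z$'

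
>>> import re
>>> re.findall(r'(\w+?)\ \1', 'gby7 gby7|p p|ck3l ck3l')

['gby7', 'p', 'ck3l']

A backreference is literal: `\1` must see the identical characters the first group matched.
With a single group, `findall` returns only what that group captured — 3 items.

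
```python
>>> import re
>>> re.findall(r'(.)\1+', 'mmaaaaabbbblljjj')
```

['m', 'a', 'b', 'l', 'j']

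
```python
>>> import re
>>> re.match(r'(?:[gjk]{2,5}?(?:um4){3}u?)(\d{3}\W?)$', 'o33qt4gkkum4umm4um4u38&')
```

The pattern matches 2 to 5 of one of [gjk] (lazy), then the literal 'um4' repeated 3 times, then optionally the literal 'u' (non-capturing group); then exactly 3 of a digit, then optionally a non-word character (captured); then anchored at the end.
With `match`, the pattern is implicitly anchored at the beginning.
Here position 0 doesn't satisfy it, so the call returns None.

None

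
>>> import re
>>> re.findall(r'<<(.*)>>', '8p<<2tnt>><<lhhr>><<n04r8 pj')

Walking the string: at [2:18] match '<<2tnt>><<lhhr>>', group 1 = '2tnt>><<lhhr'.
Because there's exactly one group, `findall` drops the full match and keeps group 1 from the one hit.

['2tnt>><<lhhr']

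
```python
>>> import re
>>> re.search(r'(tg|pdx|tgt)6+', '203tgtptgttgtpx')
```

None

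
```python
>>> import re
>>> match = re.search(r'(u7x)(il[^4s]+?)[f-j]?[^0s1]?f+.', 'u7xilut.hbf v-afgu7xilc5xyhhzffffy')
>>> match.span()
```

The pattern matches the literal 'u7', then the literal 'x' (captured); then the literal 'il', then one or more of any character except [4s] (lazy) (captured); then optionally a character in [f-j], then optionally any character except [0s1]; then one or more of the literal 'f', then any character.
The match spans [0:12] → 'u7xilut.hbf '.

(0, 12)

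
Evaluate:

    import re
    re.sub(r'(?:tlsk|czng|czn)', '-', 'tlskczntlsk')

Matches: at [0:4] → 'tlsk'; at [4:7] → 'czn'; at [7:11] → 'tlsk'.
Each match is replaced by '-'.

'---'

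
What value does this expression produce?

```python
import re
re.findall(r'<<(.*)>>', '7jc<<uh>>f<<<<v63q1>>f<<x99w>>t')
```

['uh>>f<<<<v63q1>>f<<x99w']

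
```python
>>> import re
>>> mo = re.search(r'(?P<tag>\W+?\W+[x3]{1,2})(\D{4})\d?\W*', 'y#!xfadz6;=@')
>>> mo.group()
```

This matches one or more of a non-word character (lazy), then one or more of a non-word character, then 1 to 2 of one of [x3] (captured as 'tag'); then exactly 4 of a non-digit (captured); then optionally a digit, then zero or more of a non-word character.
Unlike `match`, `search` isn't anchored — it looks for the pattern anywhere in the string.
The match spans [1:12] → '#!xfadz6;=@'.
Captured: group 1 = '#!x', group 2 = 'fadz'.

'#!xfadz6;=@'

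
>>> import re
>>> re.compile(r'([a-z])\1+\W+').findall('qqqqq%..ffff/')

`\1` is not a pattern — it's the concrete string captured by group 1, re-applied verbatim.
Because there's exactly one group, `findall` drops the full match and keeps group 1 from each hit.

['q', 'f']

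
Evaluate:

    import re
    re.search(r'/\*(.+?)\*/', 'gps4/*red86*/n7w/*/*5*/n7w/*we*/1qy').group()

`re.search` scans for the first position where the pattern succeeds.
The match spans [4:13] → '/*red86*/'.
Captured: group 1 = 'red86'.

'/*red86*/'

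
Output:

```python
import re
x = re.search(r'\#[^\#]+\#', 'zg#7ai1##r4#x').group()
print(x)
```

#7ai1#

`re.search` scans for the first position where the pattern succeeds.
The match spans [2:8] → '#7ai1#'.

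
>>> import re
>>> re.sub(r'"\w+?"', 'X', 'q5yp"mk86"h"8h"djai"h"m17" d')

'q5ypXhXdjaiXm17" d'

Matches: at [4:10] → '"mk86"'; at [11:15] → '"8h"'; at [19:22] → '"h"'.
Each match is replaced by 'X'.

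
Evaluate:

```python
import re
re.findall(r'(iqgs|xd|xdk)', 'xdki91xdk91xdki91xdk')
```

['xd', 'xd', 'xd', 'xd']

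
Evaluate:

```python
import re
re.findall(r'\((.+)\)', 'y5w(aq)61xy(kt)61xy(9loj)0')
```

One capturing group, so `findall` returns just the captured substring from the one match — 1 in all.

['aq)61xy(kt)61xy(9loj']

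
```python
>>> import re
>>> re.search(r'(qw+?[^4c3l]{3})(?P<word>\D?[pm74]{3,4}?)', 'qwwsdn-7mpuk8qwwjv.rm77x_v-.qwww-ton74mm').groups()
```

('qwwsdn', '-7mp')

The pattern matches a literal 'q', then one or more of a literal 'w' (lazy), then exactly 3 of any character except [4c3l] (captured); then optionally a non-digit, then 3 to 4 of one of [pm74] (lazy) (captured as 'word').
`re.search` tries every starting position until one works.
The match spans [0:10] → 'qwwsdn-7mp'.
Captured: group 1 = 'qwwsdn', group 2 = '-7mp'.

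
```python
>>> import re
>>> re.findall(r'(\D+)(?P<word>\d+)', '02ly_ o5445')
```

This matches one or more of a non-digit (captured); then one or more of a digit (captured as 'word').
Matches: at [2:11] match 'ly_ o5445', groups = ('ly_ o', '5445').
2 groups means the one result is a tuple of 2 captured strings — 1 here.

[('ly_ o', '5445')]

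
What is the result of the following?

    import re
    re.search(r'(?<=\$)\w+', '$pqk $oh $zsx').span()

Because the assertion is zero-width, the text it checks is not consumed and won't appear in the result.
The match spans [1:4] → 'pqk'.

(1, 4)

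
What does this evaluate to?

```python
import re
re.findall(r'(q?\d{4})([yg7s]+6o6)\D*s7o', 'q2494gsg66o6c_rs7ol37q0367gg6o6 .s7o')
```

This matches optionally the literal 'q', then exactly 4 of a digit (captured); then one or more of one of [yg7s], then the literal '6o6' (captured); then zero or more of a non-digit, then the literal 's7o'.
Matches: at [21:36] match 'q0367gg6o6 .s7o', groups = ('q0367', 'gg6o6').
With 2 capturing groups, `findall` returns a 2-tuple per match.

[('q0367', 'gg6o6')]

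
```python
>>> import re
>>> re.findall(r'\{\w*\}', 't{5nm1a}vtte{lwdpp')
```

['{5nm1a}']

Scanning left to right: at [1:8] → '{5nm1a}'.
`findall` yields the raw match text (1 of them) because the pattern has no groups.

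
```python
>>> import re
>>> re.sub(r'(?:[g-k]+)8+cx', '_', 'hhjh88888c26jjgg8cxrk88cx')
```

'hhjh88888c26_r_'

The pattern matches one or more of a character in [g-k] (non-capturing group); then one or more of the literal '8', then the literal 'cx'.
Matches: at [12:19] → 'jjgg8cx'; at [20:25] → 'k88cx'.
`sub` substitutes '_' at each match site.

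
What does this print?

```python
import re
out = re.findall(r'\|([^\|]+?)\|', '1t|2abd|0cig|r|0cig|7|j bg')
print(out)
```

['2abd', 'r', '7']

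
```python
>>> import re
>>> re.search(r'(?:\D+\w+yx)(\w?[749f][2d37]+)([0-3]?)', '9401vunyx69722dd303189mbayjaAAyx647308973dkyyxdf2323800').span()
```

Pattern: one or more of a non-digit, then one or more of a word character, then the literal 'yx' (non-capturing group); then optionally a word character, then one of [749f], then one or more of one of [2d37] (captured); then optionally a character in [0-3] (captured).
`re.search` scans for the first position where the pattern succeeds.
The match spans [4:52] → 'vunyx69722dd303189mbayjaAAyx647308973dkyyxdf2323'.
Captured: group 1 = 'df2323', group 2 = ''.

(4, 52)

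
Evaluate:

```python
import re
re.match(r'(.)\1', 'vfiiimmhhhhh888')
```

None

`\1` is not a pattern — it's the concrete string captured by group 1, re-applied verbatim.
`re.match` only tries the pattern at the start of the string.
Here position 0 doesn't satisfy it, so the call returns None.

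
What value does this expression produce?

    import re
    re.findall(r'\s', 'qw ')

[' ']

The pattern matches whitespace.
Walking the string: at [2:3] → ' '.
Since nothing is captured, `findall` lists the 1 matched substring directly.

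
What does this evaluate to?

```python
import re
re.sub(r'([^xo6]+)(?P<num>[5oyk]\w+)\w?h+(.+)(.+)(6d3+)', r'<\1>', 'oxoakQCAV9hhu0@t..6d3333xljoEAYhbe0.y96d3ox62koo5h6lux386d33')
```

'oxo<a>'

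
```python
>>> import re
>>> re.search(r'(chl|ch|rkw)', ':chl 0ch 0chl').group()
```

Alternation isn't longest-match — the leftmost alternative that fits at this position is chosen.
`search` walks the string left to right and returns the first match it finds.
The match spans [1:4] → 'chl'.
Captured: group 1 = 'chl'.

'chl'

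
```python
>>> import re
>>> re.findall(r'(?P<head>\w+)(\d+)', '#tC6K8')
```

[('tC6K', '8')]

`findall` packs the 2 group values into a tuple for every match.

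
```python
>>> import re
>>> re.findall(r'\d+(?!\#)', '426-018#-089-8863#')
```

The negative lookahead/lookbehind blocks any match where the forbidden context is present.
Scanning left to right: at [0:3] → '426'; at [4:6] → '01'; at [9:12] → '089'; at [13:16] → '886'.
`findall` yields the raw match text (4 of them) because the pattern has no groups.

['426', '01', '089', '886']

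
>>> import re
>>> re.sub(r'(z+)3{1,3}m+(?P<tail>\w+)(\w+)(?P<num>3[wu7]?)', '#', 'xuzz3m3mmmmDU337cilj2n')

'xu#cilj2n'

Pattern: one or more of a literal 'z' (captured); then 1 to 3 of a literal '3', then one or more of a literal 'm'; then one or more of a word character (captured as 'tail'); then one or more of a word character (captured); then the literal '3', then optionally one of [wu7] (captured as 'num').
Matches: at [2:16] → 'zz3m3mmmmDU337'.
Every occurrence is swapped for '#'.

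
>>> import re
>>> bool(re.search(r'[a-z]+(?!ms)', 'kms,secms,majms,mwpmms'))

True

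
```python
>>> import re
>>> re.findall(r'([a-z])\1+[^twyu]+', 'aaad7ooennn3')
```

The backreference `\1` re-matches whatever the first group consumed, character for character.
Because there's exactly one group, `findall` drops the full match and keeps group 1 from the one hit.

['a']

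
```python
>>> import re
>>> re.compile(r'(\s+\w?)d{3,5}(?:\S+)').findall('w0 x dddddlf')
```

[' d']

One capturing group, so `findall` returns just the captured substring from the one match — 1 in all.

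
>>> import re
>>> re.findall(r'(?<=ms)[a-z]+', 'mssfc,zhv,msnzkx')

['sfc', 'nzkx']

The `(?=…)`/`(?<=…)` assertion just peeks at neighbouring text; it doesn't advance the match position.
With no groups in the pattern, `findall` gives back each whole match — 2 here.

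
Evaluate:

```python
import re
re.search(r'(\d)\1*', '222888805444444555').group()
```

'222'

A backreference is literal: `\1` must see the identical characters the first group matched.
The match spans [0:3] → '222'.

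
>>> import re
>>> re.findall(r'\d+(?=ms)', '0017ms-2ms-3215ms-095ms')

['0017', '2', '3215', '095']

Because the assertion is zero-width, the text it checks is not consumed and won't appear in the result.
`findall` yields the raw match text (4 of them) because the pattern has no groups.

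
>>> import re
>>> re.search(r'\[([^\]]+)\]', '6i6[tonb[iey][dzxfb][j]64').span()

Unlike `match`, `search` isn't anchored — it looks for the pattern anywhere in the string.
The match spans [3:13] → '[tonb[iey]'.
Captured: group 1 = 'tonb[iey'.

(3, 13)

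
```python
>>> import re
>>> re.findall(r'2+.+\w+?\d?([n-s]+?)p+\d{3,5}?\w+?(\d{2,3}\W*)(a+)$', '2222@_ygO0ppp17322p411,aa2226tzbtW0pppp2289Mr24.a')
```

[('p', '24.', 'a')]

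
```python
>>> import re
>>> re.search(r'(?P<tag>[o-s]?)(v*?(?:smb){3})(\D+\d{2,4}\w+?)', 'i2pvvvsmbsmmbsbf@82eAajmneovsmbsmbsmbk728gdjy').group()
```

'ovsmbsmbsmbk728g'

The match spans [26:42] → 'ovsmbsmbsmbk728g'.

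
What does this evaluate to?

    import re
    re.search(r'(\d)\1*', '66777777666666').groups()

After group 1 captures some text, `\1` only succeeds where that same text appears again.
`re.search` tries every starting position until one works.
The match spans [0:2] → '66'.
Captured: group 1 = '6'.

('6',)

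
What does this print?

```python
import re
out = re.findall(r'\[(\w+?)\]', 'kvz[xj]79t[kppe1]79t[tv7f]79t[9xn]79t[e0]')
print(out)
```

Scanning left to right: at [3:7] match '[xj]', group 1 = 'xj'; at [10:17] match '[kppe1]', group 1 = 'kppe1'; at [20:26] match '[tv7f]', group 1 = 'tv7f'; at [29:34] match '[9xn]', group 1 = '9xn'; at [37:41] match '[e0]', group 1 = 'e0'.
`findall` collects group 1 from each match (5 total).

['xj', 'kppe1', 'tv7f', '9xn', 'e0']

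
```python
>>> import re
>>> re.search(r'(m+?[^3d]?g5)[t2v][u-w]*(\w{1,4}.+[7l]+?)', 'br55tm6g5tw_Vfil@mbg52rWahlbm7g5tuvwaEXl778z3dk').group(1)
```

'm6g5'

Pattern: one or more of a literal 'm' (lazy), then optionally any character except [3d], then the literal 'g5' (captured); then one of [t2v], then zero or more of a character in [u-w]; then 1 to 4 of a word character, then one or more of any character, then one or more of one of [7l] (lazy) (captured).
`re.search` tries every starting position until one works.
The match spans [5:42] → 'm6g5tw_Vfil@mbg52rWahlbm7g5tuvwaEXl77'.
Captured: group 1 = 'm6g5', group 2 = '_Vfil@mbg52rWahlbm7g5tuvwaEXl77'.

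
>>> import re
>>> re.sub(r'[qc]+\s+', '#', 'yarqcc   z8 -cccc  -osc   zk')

'yar#z8 -#-os#zk'

This matches one or more of one of [qc]; then one or more of whitespace.
Every occurrence is swapped for '#'.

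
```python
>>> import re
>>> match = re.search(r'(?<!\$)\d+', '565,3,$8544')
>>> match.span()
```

(0, 3)

The negative lookaround is zero-width — it rules out positions where the adjacent text would match, without consuming anything.
The match spans [0:3] → '565'.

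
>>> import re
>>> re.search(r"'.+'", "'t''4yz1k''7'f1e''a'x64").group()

`re.search` scans for the first position where the pattern succeeds.
The match spans [0:20] → "'t''4yz1k''7'f1e''a'".

"'t''4yz1k''7'f1e''a'"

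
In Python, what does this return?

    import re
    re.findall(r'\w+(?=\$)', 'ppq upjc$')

['upjc']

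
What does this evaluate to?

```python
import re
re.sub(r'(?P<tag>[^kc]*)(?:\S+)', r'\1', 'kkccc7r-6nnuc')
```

''

Pattern: zero or more of any character except [kc] (captured as 'tag'); then one or more of a non-whitespace character (non-capturing group).
Each match is replaced using the text its own group 1 captured.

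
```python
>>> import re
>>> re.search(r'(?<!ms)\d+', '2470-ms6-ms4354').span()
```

(0, 4)

The negative lookaround is zero-width — it rules out positions where the adjacent text would match, without consuming anything.
`re.search` tries every starting position until one works.
The match spans [0:4] → '2470'.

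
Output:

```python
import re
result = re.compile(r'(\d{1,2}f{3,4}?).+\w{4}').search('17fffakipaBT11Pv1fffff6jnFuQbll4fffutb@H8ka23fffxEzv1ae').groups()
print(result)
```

This matches 1 to 2 of a digit, then 3 to 4 of the literal 'f' (lazy) (captured); then one or more of any character; then exactly 4 of a word character.
`search` walks the string left to right and returns the first match it finds.
The match spans [0:55] → '17fffakipaBT11Pv1fffff6jnFuQbll4fffutb@H8ka23fffxEzv1ae'.
Captured: group 1 = '17fff'.

('17fff',)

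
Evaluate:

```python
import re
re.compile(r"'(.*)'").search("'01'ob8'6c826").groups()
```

("01'ob8",)

`re.search` scans for the first position where the pattern succeeds.
The match spans [0:8] → "'01'ob8'".
Captured: group 1 = "01'ob8".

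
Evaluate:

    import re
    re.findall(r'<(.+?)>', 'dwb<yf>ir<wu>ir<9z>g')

Because the quantifier is non-greedy, it stops expanding at the earliest point where the rest of the pattern can succeed.
With a single group, `findall` returns only what that group captured — 3 items.

['yf', 'wu', '9z']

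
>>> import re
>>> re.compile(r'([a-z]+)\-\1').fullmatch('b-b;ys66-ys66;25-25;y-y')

The backreference `\1` re-matches whatever the first group consumed, character for character.
`re.fullmatch` requires the pattern to consume the entire string.
Here the string isn't matched end-to-end, so the call returns None.

None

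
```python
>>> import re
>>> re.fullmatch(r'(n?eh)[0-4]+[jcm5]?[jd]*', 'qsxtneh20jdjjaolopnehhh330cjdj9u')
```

The pattern matches optionally a literal 'n', then the literal 'eh' (captured); then one or more of a character in [0-4], then optionally one of [jcm5], then zero or more of one of [jd].
`re.fullmatch` requires the pattern to consume the entire string.
Here the string isn't matched end-to-end, so the call returns None.

None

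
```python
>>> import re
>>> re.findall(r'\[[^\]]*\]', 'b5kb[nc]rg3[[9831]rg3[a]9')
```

['[nc]', '[[9831]', '[a]']

Matches: at [4:8] → '[nc]'; at [11:18] → '[[9831]'; at [21:24] → '[a]'.
Since nothing is captured, `findall` lists the 3 matched substrings directly.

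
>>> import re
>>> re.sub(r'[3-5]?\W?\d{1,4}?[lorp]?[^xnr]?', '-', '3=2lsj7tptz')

'-j-ptz'

The pattern matches optionally a character in [3-5], then optionally a non-word character, then 1 to 4 of a digit (lazy); then optionally one of [lorp], then optionally any character except [xnr].
Matches: at [0:5] → '3=2ls'; at [6:8] → '7t'.
Every occurrence is swapped for '-'.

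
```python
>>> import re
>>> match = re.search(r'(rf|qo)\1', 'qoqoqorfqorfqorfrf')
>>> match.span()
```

(0, 4)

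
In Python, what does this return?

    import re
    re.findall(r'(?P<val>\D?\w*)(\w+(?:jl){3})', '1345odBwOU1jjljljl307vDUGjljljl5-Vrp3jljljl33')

[('1345odBwOU1jjljljl307vDU', 'Gjljljl'), ('-Vrp', '3jljljl')]

The pattern matches optionally a non-digit, then zero or more of a word character (captured as 'val'); then one or more of a word character, then the literal 'jl' repeated 3 times (captured).
Matches: at [0:31] match '1345odBwOU1jjljljl307vDUGjljljl', groups = ('1345odBwOU1jjljljl307vDU', 'Gjljljl'); at [32:43] match '-Vrp3jljljl', groups = ('-Vrp', '3jljljl').
`findall` packs the 2 group values into a tuple for every match.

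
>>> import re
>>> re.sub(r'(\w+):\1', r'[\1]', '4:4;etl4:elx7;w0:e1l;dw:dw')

After group 1 captures some text, `\1` only succeeds where that same text appears again.
Each match is replaced using the text its own group 1 captured.

'[4];etl4:elx7;w0:e1l;[dw]'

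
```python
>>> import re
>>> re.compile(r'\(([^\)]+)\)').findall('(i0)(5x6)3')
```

`findall` collects group 1 from each match (2 total).

['i0', '5x6']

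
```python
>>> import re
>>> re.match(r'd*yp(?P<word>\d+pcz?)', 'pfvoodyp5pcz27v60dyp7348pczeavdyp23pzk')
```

The pattern matches zero or more of a literal 'd', then the literal 'yp'; then one or more of a digit, then the literal 'pc', then optionally the literal 'z' (captured as 'word').
`re.match` won't scan ahead — the pattern has to work from the very first character.
Here the pattern fails at index 0, so the call returns None.

None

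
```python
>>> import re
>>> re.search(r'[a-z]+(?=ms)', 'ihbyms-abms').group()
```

'ihby'

The `(?=…)`/`(?<=…)` assertion just peeks at neighbouring text; it doesn't advance the match position.
The match spans [0:4] → 'ihby'.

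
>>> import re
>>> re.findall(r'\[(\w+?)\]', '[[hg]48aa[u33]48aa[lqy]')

['hg', 'u33', 'lqy']

Because there's exactly one group, `findall` drops the full match and keeps group 1 from each hit.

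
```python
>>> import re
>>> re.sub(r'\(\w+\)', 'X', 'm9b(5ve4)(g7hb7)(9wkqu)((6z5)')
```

Every occurrence is swapped for 'X'.

'm9bXXX(X'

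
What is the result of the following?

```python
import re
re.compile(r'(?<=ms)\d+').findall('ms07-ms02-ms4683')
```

['07', '02', '4683']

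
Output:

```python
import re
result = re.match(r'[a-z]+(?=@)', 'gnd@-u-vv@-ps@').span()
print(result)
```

Lookahead/lookbehind check context without consuming it, so the matched span excludes the asserted characters.
`re.match` only tries the pattern at the start of the string.
The match spans [0:3] → 'gnd'.

(0, 3)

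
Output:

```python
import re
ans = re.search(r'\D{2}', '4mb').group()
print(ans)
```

mb

This matches exactly 2 of a non-digit.
Unlike `match`, `search` isn't anchored — it looks for the pattern anywhere in the string.
The match spans [1:3] → 'mb'.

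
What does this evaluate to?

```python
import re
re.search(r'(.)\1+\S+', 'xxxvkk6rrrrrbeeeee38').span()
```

A backreference is literal: `\1` must see the identical characters the first group matched.
`re.search` scans for the first position where the pattern succeeds.
The match spans [0:20] → 'xxxvkk6rrrrrbeeeee38'.
Captured: group 1 = 'x'.

(0, 20)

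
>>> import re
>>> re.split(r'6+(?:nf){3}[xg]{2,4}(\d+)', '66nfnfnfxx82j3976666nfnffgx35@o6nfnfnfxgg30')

['', '82', 'j3976666nfnffgx35@o', '30', '']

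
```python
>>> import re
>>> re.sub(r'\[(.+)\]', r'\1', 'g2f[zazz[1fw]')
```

'g2fzazz[1fw'

Matches: at [3:13] → '[zazz[1fw]'.
The replacement refers to a captured group, so each match is rewritten using its own captured text.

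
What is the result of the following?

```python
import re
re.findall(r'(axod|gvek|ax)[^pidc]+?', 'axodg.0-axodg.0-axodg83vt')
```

The regex engine tests alternatives in the order written; an earlier branch that matches wins even if a later one would match more.
Walking the string: at [0:5] match 'axodg', group 1 = 'axod'; at [8:13] match 'axodg', group 1 = 'axod'; at [16:21] match 'axodg', group 1 = 'axod'.
`findall` collects group 1 from each match (3 total).

['axod', 'axod', 'axod']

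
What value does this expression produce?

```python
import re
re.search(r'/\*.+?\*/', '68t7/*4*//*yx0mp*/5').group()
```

'/*4*/'

Unlike `match`, `search` isn't anchored — it looks for the pattern anywhere in the string.
The match spans [4:9] → '/*4*/'.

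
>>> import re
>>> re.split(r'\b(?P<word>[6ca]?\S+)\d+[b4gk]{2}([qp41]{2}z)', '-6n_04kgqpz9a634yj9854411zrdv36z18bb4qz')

`re.split` interleaves the captured-group text with the surrounding fragments.

['-', '6n_04kgqpz9a634yj9854411zrdv36z1', '4qz', '']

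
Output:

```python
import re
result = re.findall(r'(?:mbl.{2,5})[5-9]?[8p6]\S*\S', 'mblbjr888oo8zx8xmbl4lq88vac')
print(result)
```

['mblbjr888oo8zx8xmbl4lq88vac']

With no groups in the pattern, `findall` gives back each whole match — 1 here.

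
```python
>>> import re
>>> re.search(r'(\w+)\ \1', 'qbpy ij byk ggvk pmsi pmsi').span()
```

`\1` has to match the exact text group 1 already captured.
`re.search` scans for the first position where the pattern succeeds.
The match spans [17:26] → 'pmsi pmsi'.
Captured: group 1 = 'pmsi'.

(17, 26)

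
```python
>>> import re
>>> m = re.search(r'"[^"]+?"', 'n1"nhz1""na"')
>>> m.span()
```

`re.search` tries every starting position until one works.
The match spans [2:8] → '"nhz1"'.

(2, 8)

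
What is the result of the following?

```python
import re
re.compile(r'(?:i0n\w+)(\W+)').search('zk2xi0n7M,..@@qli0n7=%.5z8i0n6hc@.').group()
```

'i0n7M,..@@'

The pattern matches the literal 'i0n', then one or more of a word character (non-capturing group); then one or more of a non-word character (captured).
`re.search` scans for the first position where the pattern succeeds.
The match spans [4:14] → 'i0n7M,..@@'.
Captured: group 1 = ',..@@'.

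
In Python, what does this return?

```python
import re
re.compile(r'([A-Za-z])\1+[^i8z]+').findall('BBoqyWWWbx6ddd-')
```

['B']

A backreference is literal: `\1` must see the identical characters the first group matched.
One capturing group, so `findall` returns just the captured substring from the one match — 1 in all.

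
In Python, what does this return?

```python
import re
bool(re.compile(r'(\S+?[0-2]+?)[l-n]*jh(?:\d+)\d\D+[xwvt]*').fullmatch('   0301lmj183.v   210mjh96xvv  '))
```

False

`re.fullmatch` is like wrapping the pattern in `^…$` (in single-line mode).
Here the string isn't matched end-to-end, so the call returns None, and `bool(None)` is False.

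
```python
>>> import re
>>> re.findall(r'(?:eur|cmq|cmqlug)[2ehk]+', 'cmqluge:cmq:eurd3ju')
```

Scanning left to right: at [0:7] → 'cmqluge'.
`findall` yields the raw match text (1 of them) because the pattern has no groups.

['cmqluge']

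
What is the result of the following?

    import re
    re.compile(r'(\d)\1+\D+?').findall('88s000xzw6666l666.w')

After group 1 captures some text, `\1` only succeeds where that same text appears again.
Walking the string: at [0:3] match '88s', group 1 = '8'; at [3:7] match '000x', group 1 = '0'; at [9:14] match '6666l', group 1 = '6'; at [14:18] match '666.', group 1 = '6'.
With a single group, `findall` returns only what that group captured — 4 items.

['8', '0', '6', '6']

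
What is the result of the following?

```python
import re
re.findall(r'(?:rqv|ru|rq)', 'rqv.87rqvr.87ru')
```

Alternation isn't longest-match — the leftmost alternative that fits at this position is chosen.
`findall` yields the raw match text (3 of them) because the pattern has no groups.

['rqv', 'rqv', 'ru']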